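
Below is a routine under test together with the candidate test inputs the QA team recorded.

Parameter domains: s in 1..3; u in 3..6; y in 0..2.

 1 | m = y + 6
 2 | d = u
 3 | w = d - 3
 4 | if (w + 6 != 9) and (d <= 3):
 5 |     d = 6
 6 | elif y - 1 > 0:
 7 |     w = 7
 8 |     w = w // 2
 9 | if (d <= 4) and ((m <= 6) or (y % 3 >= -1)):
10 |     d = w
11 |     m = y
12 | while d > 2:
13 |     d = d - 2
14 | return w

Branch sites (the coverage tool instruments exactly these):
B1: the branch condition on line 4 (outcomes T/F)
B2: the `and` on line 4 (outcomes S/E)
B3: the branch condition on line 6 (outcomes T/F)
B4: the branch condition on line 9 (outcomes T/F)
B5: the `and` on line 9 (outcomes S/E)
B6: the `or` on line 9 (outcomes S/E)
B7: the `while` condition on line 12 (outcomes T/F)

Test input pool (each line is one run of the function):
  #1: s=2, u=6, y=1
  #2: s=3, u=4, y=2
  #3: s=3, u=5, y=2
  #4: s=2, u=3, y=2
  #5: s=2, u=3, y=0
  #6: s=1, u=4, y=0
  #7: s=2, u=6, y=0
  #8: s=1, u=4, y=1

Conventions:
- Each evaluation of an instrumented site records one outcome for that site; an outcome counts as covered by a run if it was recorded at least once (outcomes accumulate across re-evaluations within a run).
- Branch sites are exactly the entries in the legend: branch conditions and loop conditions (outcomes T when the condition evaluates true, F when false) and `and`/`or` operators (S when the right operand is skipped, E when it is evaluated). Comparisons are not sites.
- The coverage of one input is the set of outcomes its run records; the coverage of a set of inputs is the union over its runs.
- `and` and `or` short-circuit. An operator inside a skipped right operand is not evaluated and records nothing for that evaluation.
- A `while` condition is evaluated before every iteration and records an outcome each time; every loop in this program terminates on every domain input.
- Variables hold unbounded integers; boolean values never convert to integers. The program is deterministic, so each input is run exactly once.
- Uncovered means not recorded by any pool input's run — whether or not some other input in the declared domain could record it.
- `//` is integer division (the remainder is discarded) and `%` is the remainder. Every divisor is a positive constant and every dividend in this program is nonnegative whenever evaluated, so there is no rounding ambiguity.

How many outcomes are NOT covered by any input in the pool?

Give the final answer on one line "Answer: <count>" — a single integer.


input #1 (s=2, u=6, y=1): covers B1=F, B2=S, B3=F, B4=F, B5=S, B7=T, B7=F
input #2 (s=3, u=4, y=2): covers B1=F, B2=E, B3=T, B4=T, B5=E, B6=E, B7=T, B7=F
input #3 (s=3, u=5, y=2): covers B1=F, B2=E, B3=T, B4=F, B5=S, B7=T, B7=F
input #4 (s=2, u=3, y=2): covers B1=T, B2=E, B4=F, B5=S, B7=T, B7=F
input #5 (s=2, u=3, y=0): covers B1=T, B2=E, B4=F, B5=S, B7=T, B7=F
input #6 (s=1, u=4, y=0): covers B1=F, B2=E, B3=F, B4=T, B5=E, B6=S, B7=F
input #7 (s=2, u=6, y=0): covers B1=F, B2=S, B3=F, B4=F, B5=S, B7=T, B7=F
input #8 (s=1, u=4, y=1): covers B1=F, B2=E, B3=F, B4=T, B5=E, B6=E, B7=F
union over the pool: B1=T, B1=F, B2=S, B2=E, B3=T, B3=F, B4=T, B4=F, B5=S, B5=E, B6=S, B6=E, B7=T, B7=F
uncovered (0 of 14): none
Answer: 0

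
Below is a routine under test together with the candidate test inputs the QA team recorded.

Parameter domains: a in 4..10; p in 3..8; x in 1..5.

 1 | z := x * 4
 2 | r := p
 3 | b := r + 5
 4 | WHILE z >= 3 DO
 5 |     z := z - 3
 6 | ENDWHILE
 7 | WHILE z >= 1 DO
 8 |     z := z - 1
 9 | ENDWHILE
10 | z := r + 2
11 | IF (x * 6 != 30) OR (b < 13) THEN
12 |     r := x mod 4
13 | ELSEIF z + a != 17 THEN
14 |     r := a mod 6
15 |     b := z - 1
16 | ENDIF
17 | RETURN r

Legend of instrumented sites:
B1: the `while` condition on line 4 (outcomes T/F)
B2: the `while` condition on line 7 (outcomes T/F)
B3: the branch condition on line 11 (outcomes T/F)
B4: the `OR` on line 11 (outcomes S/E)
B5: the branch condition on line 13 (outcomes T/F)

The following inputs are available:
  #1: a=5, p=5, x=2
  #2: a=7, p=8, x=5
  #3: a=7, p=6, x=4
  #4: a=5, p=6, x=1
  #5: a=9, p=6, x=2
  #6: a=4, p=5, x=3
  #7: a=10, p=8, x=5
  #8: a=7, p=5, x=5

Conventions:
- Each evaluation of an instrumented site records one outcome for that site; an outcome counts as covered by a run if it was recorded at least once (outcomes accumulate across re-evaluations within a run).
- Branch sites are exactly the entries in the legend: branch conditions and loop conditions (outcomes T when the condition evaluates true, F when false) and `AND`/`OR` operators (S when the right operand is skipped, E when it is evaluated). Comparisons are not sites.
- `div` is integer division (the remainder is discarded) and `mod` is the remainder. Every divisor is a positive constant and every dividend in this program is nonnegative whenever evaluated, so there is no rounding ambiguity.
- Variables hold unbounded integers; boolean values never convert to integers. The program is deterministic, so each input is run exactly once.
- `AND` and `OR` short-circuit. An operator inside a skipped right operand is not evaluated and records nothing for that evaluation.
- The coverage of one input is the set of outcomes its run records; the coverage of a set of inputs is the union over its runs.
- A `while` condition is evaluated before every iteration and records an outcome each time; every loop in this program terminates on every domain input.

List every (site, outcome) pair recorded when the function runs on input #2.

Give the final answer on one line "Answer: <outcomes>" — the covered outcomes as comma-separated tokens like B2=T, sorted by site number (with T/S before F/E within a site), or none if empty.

Tracing the run of input #2 (a=7, p=8, x=5):
  B1->T, B1->T, B1->T, B1->T, B1->T, B1->T, B1->F, B2->T, B2->T, B2->F
  B4->E, B3->F, B5->F
distinct outcomes covered: B1=T, B1=F, B2=T, B2=F, B3=F, B4=E, B5=F

Answer: B1=T, B1=F, B2=T, B2=F, B3=F, B4=E, B5=F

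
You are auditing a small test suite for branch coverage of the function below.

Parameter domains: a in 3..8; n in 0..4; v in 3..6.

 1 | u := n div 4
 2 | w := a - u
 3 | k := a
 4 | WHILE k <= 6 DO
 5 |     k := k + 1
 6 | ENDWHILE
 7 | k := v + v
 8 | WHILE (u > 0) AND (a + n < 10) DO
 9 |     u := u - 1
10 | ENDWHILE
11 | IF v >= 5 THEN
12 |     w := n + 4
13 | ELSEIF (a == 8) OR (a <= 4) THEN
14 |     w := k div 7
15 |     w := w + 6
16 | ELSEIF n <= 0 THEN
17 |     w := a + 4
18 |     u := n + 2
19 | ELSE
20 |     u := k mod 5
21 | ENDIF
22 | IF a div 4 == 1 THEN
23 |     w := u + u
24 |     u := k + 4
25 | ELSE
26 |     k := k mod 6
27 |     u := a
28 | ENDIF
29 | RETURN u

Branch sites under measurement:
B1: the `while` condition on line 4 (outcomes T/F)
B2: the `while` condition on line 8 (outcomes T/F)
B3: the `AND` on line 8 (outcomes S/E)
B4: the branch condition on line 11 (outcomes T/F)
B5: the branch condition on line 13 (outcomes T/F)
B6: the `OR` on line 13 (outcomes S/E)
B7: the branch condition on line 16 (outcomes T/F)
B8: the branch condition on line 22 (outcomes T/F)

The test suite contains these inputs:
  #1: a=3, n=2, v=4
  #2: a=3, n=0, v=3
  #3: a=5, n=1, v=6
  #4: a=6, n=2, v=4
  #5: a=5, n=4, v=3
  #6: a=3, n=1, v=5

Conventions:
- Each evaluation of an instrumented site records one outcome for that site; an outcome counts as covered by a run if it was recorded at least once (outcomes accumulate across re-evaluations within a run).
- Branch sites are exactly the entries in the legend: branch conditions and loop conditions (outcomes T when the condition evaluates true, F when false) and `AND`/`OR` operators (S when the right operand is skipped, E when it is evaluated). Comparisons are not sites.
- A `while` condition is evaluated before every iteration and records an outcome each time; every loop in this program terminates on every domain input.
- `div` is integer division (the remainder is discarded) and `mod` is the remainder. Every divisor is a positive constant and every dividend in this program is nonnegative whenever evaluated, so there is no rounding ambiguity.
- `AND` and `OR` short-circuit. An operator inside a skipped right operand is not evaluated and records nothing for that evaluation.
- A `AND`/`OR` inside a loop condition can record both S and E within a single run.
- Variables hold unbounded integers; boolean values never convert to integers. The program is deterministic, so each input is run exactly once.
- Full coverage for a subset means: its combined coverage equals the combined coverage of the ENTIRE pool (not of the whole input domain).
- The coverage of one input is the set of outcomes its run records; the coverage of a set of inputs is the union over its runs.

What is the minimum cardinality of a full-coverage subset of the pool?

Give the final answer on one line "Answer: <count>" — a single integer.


run #1 (a=3, n=2, v=4) runs B1->T, B1->T, B1->T, B1->T, B1->F, B3->S, B2->F, B4->F, B6->E, B5->T, B8->F; records B1=T, B1=F, B2=F, B3=S, B4=F, B5=T, B6=E, B8=F
run #2 (a=3, n=0, v=3) runs B1->T, B1->T, B1->T, B1->T, B1->F, B3->S, B2->F, B4->F, B6->E, B5->T, B8->F; records B1=T, B1=F, B2=F, B3=S, B4=F, B5=T, B6=E, B8=F
run #3 (a=5, n=1, v=6) runs B1->T, B1->T, B1->F, B3->S, B2->F, B4->T, B8->T; records B1=T, B1=F, B2=F, B3=S, B4=T, B8=T
run #4 (a=6, n=2, v=4) runs B1->T, B1->F, B3->S, B2->F, B4->F, B6->E, B5->F, B7->F, B8->T; records B1=T, B1=F, B2=F, B3=S, B4=F, B5=F, B6=E, B7=F, B8=T
run #5 (a=5, n=4, v=3) runs B1->T, B1->T, B1->F, B3->E, B2->T, B3->S, B2->F, B4->F, B6->E, B5->F, B7->F, B8->T; records B1=T, B1=F, B2=T, B2=F, B3=S, B3=E, B4=F, B5=F, B6=E, B7=F, B8=T
run #6 (a=3, n=1, v=5) runs B1->T, B1->T, B1->T, B1->T, B1->F, B3->S, B2->F, B4->T, B8->F; records B1=T, B1=F, B2=F, B3=S, B4=T, B8=F
the full pool covers 14 outcomes: B1=T, B1=F, B2=T, B2=F, B3=S, B3=E, B4=T, B4=F, B5=T, B5=F, B6=E, B7=F, B8=T, B8=F
no size-1 subset reaches all 14 outcomes (best union: 11/14)
no size-2 subset reaches all 14 outcomes (best union: 13/14)
size 3: inputs {1, 3, 5} cover all 14 outcomes, and no lexicographically smaller subset of this size does
Answer: 3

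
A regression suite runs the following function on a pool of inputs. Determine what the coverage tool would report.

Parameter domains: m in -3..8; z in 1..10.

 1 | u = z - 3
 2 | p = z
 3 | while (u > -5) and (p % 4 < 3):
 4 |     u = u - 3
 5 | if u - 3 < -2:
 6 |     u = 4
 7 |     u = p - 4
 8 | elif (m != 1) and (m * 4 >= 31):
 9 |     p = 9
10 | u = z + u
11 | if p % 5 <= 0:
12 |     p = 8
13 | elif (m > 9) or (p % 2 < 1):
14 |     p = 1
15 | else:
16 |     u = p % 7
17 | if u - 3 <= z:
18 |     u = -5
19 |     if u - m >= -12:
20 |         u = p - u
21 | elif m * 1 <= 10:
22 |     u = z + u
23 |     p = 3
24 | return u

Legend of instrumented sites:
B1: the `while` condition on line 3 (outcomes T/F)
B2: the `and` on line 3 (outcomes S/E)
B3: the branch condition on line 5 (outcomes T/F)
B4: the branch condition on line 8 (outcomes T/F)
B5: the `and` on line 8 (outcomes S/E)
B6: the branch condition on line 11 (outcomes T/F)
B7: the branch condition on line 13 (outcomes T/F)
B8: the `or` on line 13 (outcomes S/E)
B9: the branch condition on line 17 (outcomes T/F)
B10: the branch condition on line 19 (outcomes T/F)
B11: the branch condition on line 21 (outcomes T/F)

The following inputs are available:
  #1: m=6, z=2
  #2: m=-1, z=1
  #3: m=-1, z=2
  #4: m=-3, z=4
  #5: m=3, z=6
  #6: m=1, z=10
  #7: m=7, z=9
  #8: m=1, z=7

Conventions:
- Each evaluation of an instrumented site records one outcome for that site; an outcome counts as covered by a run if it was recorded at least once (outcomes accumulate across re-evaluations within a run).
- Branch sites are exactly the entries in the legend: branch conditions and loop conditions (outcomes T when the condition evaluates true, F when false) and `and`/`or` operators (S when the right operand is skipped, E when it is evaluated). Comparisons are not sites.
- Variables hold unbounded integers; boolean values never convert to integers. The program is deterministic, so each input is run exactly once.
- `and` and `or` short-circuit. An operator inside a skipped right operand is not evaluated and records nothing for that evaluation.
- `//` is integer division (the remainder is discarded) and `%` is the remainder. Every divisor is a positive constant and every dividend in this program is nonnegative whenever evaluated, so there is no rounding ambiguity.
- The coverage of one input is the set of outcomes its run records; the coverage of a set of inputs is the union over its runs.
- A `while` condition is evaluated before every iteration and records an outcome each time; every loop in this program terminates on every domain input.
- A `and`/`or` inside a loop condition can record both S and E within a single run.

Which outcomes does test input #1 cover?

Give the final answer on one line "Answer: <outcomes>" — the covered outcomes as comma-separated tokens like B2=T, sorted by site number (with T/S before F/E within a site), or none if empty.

Tracing the run of input #1 (m=6, z=2):
  B2->E, B1->T, B2->E, B1->T, B2->S, B1->F, B3->T, B6->F, B8->E, B7->T
  B9->T, B10->T
as a set, this run covers: B1=T, B1=F, B2=S, B2=E, B3=T, B6=F, B7=T, B8=E, B9=T, B10=T

Answer: B1=T, B1=F, B2=S, B2=E, B3=T, B6=F, B7=T, B8=E, B9=T, B10=T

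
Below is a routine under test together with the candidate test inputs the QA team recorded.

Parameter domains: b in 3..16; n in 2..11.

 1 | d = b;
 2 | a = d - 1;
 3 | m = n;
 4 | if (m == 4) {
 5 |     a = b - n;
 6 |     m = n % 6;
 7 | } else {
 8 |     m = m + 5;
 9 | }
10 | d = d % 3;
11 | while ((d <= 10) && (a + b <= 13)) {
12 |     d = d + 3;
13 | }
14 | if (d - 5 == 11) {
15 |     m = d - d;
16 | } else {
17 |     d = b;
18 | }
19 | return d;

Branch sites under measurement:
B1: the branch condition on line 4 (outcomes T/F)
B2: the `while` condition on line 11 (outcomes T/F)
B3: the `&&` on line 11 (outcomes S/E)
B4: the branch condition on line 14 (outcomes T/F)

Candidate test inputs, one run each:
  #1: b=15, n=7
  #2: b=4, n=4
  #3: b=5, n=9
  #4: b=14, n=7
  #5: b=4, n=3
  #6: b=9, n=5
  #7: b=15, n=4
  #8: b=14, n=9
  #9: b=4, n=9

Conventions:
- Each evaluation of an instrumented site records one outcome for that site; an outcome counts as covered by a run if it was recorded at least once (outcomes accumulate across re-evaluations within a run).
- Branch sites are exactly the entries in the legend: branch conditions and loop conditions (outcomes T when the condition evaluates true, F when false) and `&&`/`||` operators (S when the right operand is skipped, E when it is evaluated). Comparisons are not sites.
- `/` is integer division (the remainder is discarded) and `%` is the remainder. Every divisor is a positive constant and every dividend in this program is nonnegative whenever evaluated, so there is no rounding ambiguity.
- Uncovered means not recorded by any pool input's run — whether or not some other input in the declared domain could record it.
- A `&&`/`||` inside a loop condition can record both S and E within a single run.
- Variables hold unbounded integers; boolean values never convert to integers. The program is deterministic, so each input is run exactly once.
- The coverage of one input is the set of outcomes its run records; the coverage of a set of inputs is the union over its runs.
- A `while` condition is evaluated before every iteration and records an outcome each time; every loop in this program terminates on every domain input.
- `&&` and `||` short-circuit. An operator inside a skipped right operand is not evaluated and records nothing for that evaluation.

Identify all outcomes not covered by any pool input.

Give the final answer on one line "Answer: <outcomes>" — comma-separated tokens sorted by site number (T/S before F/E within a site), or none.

input #1, b=15, n=7: events B1->F, B3->E, B2->F, B4->F; outcomes B1=F, B2=F, B3=E, B4=F
input #2, b=4, n=4: events B1->T, B3->E, B2->T, B3->E, B2->T, B3->E, B2->T, B3->E, B2->T, B3->S, B2->F, B4->F; outcomes B1=T, B2=T, B2=F, B3=S, B3=E, B4=F
input #3, b=5, n=9: events B1->F, B3->E, B2->T, B3->E, B2->T, B3->E, B2->T, B3->S, B2->F, B4->F; outcomes B1=F, B2=T, B2=F, B3=S, B3=E, B4=F
input #4, b=14, n=7: events B1->F, B3->E, B2->F, B4->F; outcomes B1=F, B2=F, B3=E, B4=F
input #5, b=4, n=3: events B1->F, B3->E, B2->T, B3->E, B2->T, B3->E, B2->T, B3->E, B2->T, B3->S, B2->F, B4->F; outcomes B1=F, B2=T, B2=F, B3=S, B3=E, B4=F
input #6, b=9, n=5: events B1->F, B3->E, B2->F, B4->F; outcomes B1=F, B2=F, B3=E, B4=F
input #7, b=15, n=4: events B1->T, B3->E, B2->F, B4->F; outcomes B1=T, B2=F, B3=E, B4=F
input #8, b=14, n=9: events B1->F, B3->E, B2->F, B4->F; outcomes B1=F, B2=F, B3=E, B4=F
input #9, b=4, n=9: events B1->F, B3->E, B2->T, B3->E, B2->T, B3->E, B2->T, B3->E, B2->T, B3->S, B2->F, B4->F; outcomes B1=F, B2=T, B2=F, B3=S, B3=E, B4=F
union over the pool: B1=T, B1=F, B2=T, B2=F, B3=S, B3=E, B4=F
uncovered (1 of 8): B4=T

Answer: B4=T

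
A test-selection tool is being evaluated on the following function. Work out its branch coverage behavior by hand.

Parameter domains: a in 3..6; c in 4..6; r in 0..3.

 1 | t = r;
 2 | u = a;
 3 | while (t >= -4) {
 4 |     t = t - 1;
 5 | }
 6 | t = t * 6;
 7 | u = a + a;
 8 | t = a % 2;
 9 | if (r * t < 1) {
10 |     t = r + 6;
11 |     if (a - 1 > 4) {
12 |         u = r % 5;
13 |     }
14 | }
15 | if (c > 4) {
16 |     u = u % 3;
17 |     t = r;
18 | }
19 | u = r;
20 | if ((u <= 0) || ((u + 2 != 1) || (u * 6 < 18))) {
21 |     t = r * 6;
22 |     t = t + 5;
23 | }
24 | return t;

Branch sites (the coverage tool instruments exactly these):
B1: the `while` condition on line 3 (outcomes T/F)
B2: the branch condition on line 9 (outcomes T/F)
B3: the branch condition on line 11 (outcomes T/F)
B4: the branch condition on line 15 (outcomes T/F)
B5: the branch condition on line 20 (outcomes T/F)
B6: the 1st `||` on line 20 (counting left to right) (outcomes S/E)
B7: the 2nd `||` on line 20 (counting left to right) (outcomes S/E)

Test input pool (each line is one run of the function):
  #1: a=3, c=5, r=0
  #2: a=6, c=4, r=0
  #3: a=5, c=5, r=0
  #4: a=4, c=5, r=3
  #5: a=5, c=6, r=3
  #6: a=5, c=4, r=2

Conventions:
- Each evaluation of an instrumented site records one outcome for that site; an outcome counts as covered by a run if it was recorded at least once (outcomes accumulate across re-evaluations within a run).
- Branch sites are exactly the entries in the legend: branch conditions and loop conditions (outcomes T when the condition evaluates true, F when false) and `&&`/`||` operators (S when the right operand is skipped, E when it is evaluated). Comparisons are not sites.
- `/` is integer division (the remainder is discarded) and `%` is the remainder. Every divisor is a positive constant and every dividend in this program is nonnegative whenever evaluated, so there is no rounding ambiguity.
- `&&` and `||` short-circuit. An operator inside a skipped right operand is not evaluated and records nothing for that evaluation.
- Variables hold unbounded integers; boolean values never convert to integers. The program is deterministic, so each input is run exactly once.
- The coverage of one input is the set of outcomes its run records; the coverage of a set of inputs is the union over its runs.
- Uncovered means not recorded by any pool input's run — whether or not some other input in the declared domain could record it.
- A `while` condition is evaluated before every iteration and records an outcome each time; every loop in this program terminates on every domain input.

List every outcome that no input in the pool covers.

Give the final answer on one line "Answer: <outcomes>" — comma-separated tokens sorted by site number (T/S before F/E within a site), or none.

run #1 (a=3, c=5, r=0) records B1=T, B1=F, B2=T, B3=F, B4=T, B5=T, B6=S
run #2 (a=6, c=4, r=0) records B1=T, B1=F, B2=T, B3=T, B4=F, B5=T, B6=S
run #3 (a=5, c=5, r=0) records B1=T, B1=F, B2=T, B3=F, B4=T, B5=T, B6=S
run #4 (a=4, c=5, r=3) records B1=T, B1=F, B2=T, B3=F, B4=T, B5=T, B6=E, B7=S
run #5 (a=5, c=6, r=3) records B1=T, B1=F, B2=F, B4=T, B5=T, B6=E, B7=S
run #6 (a=5, c=4, r=2) records B1=T, B1=F, B2=F, B4=F, B5=T, B6=E, B7=S
union over the pool: B1=T, B1=F, B2=T, B2=F, B3=T, B3=F, B4=T, B4=F, B5=T, B6=S, B6=E, B7=S
uncovered (2 of 14): B5=F, B7=E

Answer: B5=F, B7=E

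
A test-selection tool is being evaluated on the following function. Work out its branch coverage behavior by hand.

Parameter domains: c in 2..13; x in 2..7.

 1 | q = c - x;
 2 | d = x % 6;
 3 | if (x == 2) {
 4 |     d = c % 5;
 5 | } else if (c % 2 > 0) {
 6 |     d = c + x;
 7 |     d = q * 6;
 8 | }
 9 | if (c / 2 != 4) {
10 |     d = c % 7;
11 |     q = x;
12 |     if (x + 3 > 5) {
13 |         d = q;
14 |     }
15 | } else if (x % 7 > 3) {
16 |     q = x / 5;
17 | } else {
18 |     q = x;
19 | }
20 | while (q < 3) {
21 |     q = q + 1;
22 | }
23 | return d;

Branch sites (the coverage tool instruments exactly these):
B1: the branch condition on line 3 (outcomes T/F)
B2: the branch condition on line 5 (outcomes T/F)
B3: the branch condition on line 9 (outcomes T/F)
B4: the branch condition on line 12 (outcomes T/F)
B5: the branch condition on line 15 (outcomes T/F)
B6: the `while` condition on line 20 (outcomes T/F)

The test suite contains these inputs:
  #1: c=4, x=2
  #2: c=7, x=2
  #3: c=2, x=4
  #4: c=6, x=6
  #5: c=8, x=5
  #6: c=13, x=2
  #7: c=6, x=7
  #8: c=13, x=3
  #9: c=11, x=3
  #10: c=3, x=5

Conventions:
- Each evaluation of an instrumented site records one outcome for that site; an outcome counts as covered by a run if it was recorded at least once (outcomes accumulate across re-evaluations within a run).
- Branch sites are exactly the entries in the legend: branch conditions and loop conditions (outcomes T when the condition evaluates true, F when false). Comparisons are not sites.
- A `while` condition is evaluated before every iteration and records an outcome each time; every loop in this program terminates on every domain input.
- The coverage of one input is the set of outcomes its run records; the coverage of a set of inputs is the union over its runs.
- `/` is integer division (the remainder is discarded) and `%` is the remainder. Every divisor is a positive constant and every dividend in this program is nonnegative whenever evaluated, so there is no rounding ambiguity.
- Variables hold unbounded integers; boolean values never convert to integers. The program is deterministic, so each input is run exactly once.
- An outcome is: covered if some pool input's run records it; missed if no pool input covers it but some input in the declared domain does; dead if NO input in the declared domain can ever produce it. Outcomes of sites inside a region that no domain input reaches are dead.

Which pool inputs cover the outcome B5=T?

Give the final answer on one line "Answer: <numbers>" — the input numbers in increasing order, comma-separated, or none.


input #1 (c=4, x=2): misses B5=T
input #2 (c=7, x=2): misses B5=T
input #3 (c=2, x=4): misses B5=T
input #4 (c=6, x=6): misses B5=T
input #5 (c=8, x=5): covers B5=T
input #6 (c=13, x=2): misses B5=T
input #7 (c=6, x=7): misses B5=T
input #8 (c=13, x=3): misses B5=T
input #9 (c=11, x=3): misses B5=T
input #10 (c=3, x=5): misses B5=T
Answer: 5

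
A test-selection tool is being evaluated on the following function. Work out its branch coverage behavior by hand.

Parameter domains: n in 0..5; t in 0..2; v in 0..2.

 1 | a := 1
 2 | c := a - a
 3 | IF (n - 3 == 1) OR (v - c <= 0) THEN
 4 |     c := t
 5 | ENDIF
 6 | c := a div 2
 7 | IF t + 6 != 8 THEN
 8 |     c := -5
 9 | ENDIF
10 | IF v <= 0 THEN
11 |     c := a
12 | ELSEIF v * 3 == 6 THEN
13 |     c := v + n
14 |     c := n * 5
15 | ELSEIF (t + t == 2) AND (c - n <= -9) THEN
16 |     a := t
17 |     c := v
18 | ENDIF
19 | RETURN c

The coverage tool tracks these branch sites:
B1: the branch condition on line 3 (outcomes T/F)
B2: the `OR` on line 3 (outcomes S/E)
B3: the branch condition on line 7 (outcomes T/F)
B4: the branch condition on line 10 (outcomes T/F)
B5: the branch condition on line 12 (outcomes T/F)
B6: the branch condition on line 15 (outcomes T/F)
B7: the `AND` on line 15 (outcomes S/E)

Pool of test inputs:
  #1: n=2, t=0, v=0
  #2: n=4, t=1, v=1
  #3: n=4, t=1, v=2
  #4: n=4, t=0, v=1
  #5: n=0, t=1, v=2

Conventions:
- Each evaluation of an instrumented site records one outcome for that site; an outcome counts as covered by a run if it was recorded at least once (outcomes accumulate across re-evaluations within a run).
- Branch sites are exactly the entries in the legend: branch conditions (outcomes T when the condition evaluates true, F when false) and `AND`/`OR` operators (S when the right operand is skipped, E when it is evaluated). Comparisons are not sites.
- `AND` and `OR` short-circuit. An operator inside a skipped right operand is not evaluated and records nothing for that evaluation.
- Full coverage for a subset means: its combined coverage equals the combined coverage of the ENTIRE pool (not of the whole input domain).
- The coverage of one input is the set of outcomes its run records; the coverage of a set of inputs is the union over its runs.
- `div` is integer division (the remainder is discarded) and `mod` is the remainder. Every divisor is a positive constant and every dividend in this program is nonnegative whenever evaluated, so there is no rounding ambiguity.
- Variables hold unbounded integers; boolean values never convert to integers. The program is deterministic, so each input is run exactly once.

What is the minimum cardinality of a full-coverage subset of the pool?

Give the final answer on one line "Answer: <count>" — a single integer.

input #1 (n=2, t=0, v=0): covers B1=T, B2=E, B3=T, B4=T
input #2 (n=4, t=1, v=1): covers B1=T, B2=S, B3=T, B4=F, B5=F, B6=T, B7=E
input #3 (n=4, t=1, v=2): covers B1=T, B2=S, B3=T, B4=F, B5=T
input #4 (n=4, t=0, v=1): covers B1=T, B2=S, B3=T, B4=F, B5=F, B6=F, B7=S
input #5 (n=0, t=1, v=2): covers B1=F, B2=E, B3=T, B4=F, B5=T
union over all inputs: B1=T, B1=F, B2=S, B2=E, B3=T, B4=T, B4=F, B5=T, B5=F, B6=T, B6=F, B7=S, B7=E (13 outcomes)
no size-1 subset reaches all 13 outcomes (best union: 7/13)
no size-2 subset reaches all 13 outcomes (best union: 10/13)
no size-3 subset reaches all 13 outcomes (best union: 12/13)
the canonical winner is {1, 2, 4, 5}: size 4, full 13-outcome coverage, earliest index list among size-4 covers

Answer: 4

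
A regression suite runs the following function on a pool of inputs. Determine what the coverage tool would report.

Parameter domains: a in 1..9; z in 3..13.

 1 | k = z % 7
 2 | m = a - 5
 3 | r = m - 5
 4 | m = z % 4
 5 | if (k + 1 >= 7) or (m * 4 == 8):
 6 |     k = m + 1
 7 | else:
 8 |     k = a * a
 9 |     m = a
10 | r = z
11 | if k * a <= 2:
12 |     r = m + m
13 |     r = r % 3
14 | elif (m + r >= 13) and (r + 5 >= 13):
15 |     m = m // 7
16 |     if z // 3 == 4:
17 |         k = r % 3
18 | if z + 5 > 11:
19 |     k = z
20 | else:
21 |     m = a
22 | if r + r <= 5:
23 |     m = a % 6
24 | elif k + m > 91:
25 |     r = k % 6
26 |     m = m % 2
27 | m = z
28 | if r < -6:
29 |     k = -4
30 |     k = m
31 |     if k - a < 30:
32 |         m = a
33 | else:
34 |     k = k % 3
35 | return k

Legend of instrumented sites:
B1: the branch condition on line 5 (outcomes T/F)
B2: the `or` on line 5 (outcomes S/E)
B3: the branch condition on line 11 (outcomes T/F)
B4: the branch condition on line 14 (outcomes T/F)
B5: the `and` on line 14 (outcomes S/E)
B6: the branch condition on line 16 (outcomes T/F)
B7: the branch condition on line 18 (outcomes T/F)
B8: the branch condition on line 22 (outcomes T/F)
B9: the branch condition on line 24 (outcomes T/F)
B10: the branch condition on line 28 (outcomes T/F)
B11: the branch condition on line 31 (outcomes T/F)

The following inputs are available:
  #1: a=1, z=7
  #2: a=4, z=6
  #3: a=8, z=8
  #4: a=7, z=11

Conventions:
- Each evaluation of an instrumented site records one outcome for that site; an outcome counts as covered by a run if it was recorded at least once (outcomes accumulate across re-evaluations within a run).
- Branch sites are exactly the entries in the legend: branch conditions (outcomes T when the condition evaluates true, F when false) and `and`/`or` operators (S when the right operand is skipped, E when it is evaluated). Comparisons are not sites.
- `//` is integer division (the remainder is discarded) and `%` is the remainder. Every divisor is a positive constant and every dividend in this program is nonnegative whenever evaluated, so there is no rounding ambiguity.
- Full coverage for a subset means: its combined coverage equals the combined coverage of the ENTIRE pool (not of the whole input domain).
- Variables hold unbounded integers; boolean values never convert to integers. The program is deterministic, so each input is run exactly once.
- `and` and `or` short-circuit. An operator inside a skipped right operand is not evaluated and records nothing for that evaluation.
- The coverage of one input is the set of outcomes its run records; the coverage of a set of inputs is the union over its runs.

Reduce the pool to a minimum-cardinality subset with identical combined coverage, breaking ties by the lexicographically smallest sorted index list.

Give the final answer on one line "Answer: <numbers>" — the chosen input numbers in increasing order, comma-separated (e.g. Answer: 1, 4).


test 1 (a=1, z=7) hits B1=F, B2=E, B3=T, B7=T, B8=T, B10=F
test 2 (a=4, z=6) hits B1=T, B2=S, B3=F, B4=F, B5=S, B7=F, B8=F, B9=F, B10=F
test 3 (a=8, z=8) hits B1=F, B2=E, B3=F, B4=T, B5=E, B6=F, B7=T, B8=F, B9=F, B10=F
test 4 (a=7, z=11) hits B1=F, B2=E, B3=F, B4=T, B5=E, B6=F, B7=T, B8=F, B9=F, B10=F
together the pool reaches 17 outcomes: B1=T, B1=F, B2=S, B2=E, B3=T, B3=F, B4=T, B4=F, B5=S, B5=E, B6=F, B7=T, B7=F, B8=T, B8=F, B9=F, B10=F
every size-1 subset falls short of the 17 outcomes (best: 10/17)
every size-2 subset falls short of the 17 outcomes (best: 15/17)
the canonical winner is {1, 2, 3}: size 3, full 17-outcome coverage, earliest index list among size-3 covers
Answer: 1, 2, 3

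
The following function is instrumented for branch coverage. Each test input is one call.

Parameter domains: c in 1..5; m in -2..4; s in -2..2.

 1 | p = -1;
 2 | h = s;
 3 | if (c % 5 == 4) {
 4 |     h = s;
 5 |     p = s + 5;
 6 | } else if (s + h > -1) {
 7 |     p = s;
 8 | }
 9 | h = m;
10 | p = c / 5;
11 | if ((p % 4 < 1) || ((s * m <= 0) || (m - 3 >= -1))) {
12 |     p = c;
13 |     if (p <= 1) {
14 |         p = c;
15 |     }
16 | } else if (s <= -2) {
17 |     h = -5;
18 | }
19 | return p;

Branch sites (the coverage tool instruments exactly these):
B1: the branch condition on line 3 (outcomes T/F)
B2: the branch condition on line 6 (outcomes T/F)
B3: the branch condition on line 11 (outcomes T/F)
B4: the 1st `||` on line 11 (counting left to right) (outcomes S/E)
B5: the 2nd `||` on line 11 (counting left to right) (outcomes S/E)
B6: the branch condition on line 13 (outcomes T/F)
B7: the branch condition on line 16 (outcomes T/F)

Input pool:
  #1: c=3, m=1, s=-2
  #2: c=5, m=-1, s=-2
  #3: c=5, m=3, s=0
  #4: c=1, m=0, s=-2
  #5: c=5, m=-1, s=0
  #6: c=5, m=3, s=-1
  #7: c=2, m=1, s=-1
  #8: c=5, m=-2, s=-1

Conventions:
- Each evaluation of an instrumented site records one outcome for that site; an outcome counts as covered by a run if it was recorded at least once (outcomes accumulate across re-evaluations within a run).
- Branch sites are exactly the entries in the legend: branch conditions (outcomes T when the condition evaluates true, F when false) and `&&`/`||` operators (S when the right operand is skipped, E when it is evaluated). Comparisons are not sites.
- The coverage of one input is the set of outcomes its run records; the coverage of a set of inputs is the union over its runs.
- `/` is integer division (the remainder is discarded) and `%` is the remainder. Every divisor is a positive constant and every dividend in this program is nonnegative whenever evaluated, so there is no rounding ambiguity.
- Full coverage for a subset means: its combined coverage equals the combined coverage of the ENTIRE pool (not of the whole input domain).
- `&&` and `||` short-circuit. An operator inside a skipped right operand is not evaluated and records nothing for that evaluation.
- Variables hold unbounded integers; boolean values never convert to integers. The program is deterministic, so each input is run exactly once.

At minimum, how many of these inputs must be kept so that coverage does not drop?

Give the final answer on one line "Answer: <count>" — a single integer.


test 1 (c=3, m=1, s=-2) fires B1->F, B2->F, B4->S, B3->T, B6->F; hits B1=F, B2=F, B3=T, B4=S, B6=F
test 2 (c=5, m=-1, s=-2) fires B1->F, B2->F, B4->E, B5->E, B3->F, B7->T; hits B1=F, B2=F, B3=F, B4=E, B5=E, B7=T
test 3 (c=5, m=3, s=0) fires B1->F, B2->T, B4->E, B5->S, B3->T, B6->F; hits B1=F, B2=T, B3=T, B4=E, B5=S, B6=F
test 4 (c=1, m=0, s=-2) fires B1->F, B2->F, B4->S, B3->T, B6->T; hits B1=F, B2=F, B3=T, B4=S, B6=T
test 5 (c=5, m=-1, s=0) fires B1->F, B2->T, B4->E, B5->S, B3->T, B6->F; hits B1=F, B2=T, B3=T, B4=E, B5=S, B6=F
test 6 (c=5, m=3, s=-1) fires B1->F, B2->F, B4->E, B5->S, B3->T, B6->F; hits B1=F, B2=F, B3=T, B4=E, B5=S, B6=F
test 7 (c=2, m=1, s=-1) fires B1->F, B2->F, B4->S, B3->T, B6->F; hits B1=F, B2=F, B3=T, B4=S, B6=F
test 8 (c=5, m=-2, s=-1) fires B1->F, B2->F, B4->E, B5->E, B3->F, B7->F; hits B1=F, B2=F, B3=F, B4=E, B5=E, B7=F
the full pool covers 13 outcomes: B1=F, B2=T, B2=F, B3=T, B3=F, B4=S, B4=E, B5=S, B5=E, B6=T, B6=F, B7=T, B7=F
no size-1 subset reaches all 13 outcomes (best union: 6/13)
no size-2 subset reaches all 13 outcomes (best union: 10/13)
no size-3 subset reaches all 13 outcomes (best union: 12/13)
the canonical winner is {2, 3, 4, 8}: size 4, full 13-outcome coverage, earliest index list among size-4 covers
Answer: 4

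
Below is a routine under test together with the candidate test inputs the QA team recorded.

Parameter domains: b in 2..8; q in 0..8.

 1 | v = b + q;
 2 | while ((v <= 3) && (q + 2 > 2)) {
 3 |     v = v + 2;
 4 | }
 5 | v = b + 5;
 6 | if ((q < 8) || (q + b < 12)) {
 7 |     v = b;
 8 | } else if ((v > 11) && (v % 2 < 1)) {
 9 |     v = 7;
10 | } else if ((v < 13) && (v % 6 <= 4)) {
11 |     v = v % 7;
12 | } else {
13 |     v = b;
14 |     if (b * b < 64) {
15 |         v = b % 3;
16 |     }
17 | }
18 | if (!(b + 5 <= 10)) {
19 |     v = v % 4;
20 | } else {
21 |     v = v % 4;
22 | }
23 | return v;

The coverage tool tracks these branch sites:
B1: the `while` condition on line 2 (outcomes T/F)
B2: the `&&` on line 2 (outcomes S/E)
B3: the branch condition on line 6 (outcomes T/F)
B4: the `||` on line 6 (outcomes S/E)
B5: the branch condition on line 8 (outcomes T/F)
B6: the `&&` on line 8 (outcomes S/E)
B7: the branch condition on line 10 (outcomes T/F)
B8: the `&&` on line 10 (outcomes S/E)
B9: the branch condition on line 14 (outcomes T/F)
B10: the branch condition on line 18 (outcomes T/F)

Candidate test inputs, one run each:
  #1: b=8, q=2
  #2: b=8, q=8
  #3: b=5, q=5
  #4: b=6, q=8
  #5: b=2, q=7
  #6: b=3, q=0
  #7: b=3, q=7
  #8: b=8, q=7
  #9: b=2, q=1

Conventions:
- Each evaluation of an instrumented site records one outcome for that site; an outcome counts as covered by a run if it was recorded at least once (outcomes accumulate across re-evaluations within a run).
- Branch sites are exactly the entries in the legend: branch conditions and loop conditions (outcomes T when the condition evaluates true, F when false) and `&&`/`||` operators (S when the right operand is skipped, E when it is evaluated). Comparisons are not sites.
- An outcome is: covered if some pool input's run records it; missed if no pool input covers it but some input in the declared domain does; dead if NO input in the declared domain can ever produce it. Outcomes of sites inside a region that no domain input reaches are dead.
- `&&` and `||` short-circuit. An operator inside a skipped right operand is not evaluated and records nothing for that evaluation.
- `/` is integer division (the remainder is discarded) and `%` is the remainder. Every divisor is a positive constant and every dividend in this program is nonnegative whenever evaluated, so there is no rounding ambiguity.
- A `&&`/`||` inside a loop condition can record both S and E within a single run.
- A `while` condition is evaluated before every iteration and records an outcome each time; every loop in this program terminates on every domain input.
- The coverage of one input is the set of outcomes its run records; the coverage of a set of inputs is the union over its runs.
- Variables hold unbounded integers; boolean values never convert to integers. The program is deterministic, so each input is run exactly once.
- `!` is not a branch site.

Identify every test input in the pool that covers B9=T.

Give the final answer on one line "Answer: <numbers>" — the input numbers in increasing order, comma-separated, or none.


input #1 (b=8, q=2): misses B9=T
input #2 (b=8, q=8): misses B9=T
input #3 (b=5, q=5): misses B9=T
input #4 (b=6, q=8): covers B9=T
input #5 (b=2, q=7): misses B9=T
input #6 (b=3, q=0): misses B9=T
input #7 (b=3, q=7): misses B9=T
input #8 (b=8, q=7): misses B9=T
input #9 (b=2, q=1): misses B9=T
Answer: 4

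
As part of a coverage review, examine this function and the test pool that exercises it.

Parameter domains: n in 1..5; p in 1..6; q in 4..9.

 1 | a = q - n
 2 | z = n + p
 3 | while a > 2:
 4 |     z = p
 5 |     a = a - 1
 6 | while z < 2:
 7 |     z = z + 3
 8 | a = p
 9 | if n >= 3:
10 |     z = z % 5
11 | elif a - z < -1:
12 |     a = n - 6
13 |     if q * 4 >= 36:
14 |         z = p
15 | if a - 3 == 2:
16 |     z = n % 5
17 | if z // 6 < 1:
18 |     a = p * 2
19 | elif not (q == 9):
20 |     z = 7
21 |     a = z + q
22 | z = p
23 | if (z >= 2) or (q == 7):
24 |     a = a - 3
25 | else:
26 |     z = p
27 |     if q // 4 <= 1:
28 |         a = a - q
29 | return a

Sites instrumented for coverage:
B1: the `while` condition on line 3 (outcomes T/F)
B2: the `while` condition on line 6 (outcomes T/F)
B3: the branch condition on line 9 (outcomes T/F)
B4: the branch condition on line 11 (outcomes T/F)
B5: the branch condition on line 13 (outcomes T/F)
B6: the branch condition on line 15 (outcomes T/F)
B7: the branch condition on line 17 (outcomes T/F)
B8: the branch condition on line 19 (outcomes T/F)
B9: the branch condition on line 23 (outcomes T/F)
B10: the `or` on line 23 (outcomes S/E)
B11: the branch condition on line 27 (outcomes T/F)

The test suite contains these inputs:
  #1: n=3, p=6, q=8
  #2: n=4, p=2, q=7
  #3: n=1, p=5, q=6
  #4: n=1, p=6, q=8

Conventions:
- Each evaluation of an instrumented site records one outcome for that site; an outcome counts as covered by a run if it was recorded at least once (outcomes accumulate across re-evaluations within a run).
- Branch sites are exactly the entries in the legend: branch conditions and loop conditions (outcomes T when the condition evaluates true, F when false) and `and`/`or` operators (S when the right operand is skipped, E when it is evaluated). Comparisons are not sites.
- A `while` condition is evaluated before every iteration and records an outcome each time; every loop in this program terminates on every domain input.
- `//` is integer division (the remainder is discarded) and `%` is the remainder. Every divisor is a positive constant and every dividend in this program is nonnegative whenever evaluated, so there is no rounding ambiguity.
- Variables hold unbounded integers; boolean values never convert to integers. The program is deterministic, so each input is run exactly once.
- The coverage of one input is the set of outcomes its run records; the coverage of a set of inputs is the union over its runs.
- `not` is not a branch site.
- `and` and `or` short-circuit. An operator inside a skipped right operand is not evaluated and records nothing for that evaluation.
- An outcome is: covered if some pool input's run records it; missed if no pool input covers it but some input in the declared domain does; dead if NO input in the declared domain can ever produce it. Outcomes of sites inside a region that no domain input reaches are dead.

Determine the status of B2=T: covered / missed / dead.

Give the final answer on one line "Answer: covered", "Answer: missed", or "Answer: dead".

no pool input records B2=T
but domain input (n=1, p=1, q=4) does record it -> reachable, so missed

Answer: missed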